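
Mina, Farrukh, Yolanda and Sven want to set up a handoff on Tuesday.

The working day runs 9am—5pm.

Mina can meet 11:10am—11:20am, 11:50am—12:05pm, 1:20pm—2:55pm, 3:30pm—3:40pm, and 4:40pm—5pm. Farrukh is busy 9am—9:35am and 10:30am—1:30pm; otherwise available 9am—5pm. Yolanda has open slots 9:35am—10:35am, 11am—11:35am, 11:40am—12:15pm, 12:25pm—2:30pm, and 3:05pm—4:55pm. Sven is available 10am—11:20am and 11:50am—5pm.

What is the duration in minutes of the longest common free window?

Farrukh free within 09:00–17:00: 09:35–10:30, 13:30–17:00.
Mina ∩ Farrukh: 13:30–14:55, 15:30–15:40, 16:40–17:00.
Mina ∩ Farrukh ∩ Yolanda: 13:30–14:30, 15:30–15:40, 16:40–16:55.
Mina ∩ Farrukh ∩ Yolanda ∩ Sven: 13:30–14:30, 15:30–15:40, 16:40–16:55.
Common window lengths: 60, 10, 15 min; longest is 60.

60 minutes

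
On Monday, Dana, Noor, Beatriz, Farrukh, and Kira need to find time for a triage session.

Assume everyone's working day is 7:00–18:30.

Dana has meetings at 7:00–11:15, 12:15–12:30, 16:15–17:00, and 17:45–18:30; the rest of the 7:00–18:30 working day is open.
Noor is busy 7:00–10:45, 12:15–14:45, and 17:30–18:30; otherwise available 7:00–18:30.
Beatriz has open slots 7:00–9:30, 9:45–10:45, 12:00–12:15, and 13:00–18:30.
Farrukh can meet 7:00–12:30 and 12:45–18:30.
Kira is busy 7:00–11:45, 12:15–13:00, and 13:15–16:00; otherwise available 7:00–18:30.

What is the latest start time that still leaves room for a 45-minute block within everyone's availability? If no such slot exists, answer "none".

none

Dana free within 07:00–18:30: 11:15–12:15, 12:30–16:15, 17:00–17:45.
Noor free within 07:00–18:30: 10:45–12:15, 14:45–17:30.
Kira free within 07:00–18:30: 11:45–12:15, 13:00–13:15, 16:00–18:30.
Dana ∩ Noor: 11:15–12:15, 14:45–16:15, 17:00–17:30.
Dana ∩ Noor ∩ Beatriz: 12:00–12:15, 14:45–16:15, 17:00–17:30.
Dana ∩ Noor ∩ Beatriz ∩ Farrukh: 12:00–12:15, 14:45–16:15, 17:00–17:30.
Dana ∩ Noor ∩ Beatriz ∩ Farrukh ∩ Kira: 12:00–12:15, 16:00–16:15, 17:00–17:30.
Windows ≥ 45 min: (none).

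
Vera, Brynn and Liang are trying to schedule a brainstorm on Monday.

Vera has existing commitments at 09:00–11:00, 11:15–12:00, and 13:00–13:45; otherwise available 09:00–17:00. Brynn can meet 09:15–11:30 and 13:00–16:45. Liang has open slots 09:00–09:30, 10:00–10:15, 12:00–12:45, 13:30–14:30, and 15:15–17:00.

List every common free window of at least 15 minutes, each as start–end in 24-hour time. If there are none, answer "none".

13:45–14:30, 15:15–16:45

Vera free within 09:00–17:00: 11:00–11:15, 12:00–13:00, 13:45–17:00.
Vera ∩ Brynn: 11:00–11:15, 13:45–16:45.
Vera ∩ Brynn ∩ Liang: 13:45–14:30, 15:15–16:45.
Windows ≥ 15 min: 13:45–14:30, 15:15–16:45.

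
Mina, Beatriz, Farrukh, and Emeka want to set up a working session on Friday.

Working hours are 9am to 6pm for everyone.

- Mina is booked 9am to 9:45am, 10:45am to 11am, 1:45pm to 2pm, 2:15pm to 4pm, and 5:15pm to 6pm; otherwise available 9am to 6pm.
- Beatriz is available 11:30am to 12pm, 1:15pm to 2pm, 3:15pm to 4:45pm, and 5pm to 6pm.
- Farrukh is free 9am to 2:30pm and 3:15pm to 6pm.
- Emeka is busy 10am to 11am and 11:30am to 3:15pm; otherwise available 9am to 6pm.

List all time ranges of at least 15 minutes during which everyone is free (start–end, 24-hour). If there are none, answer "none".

16:00–16:45, 17:00–17:15

Mina free within 09:00–18:00: 09:45–10:45, 11:00–13:45, 14:00–14:15, 16:00–17:15.
Emeka free within 09:00–18:00: 09:00–10:00, 11:00–11:30, 15:15–18:00.
Mina ∩ Beatriz: 11:30–12:00, 13:15–13:45, 16:00–16:45, 17:00–17:15.
Mina ∩ Beatriz ∩ Farrukh: 11:30–12:00, 13:15–13:45, 16:00–16:45, 17:00–17:15.
Mina ∩ Beatriz ∩ Farrukh ∩ Emeka: 16:00–16:45, 17:00–17:15.
Windows ≥ 15 min: 16:00–16:45, 17:00–17:15.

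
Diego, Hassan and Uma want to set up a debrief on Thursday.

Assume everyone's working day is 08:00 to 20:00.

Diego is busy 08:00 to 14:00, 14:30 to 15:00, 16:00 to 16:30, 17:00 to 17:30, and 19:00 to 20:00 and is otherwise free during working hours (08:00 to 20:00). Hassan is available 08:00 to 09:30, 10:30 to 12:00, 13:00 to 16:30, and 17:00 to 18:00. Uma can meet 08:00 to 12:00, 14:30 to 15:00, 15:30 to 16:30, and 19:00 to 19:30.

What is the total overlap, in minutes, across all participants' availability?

30 minutes

Diego free within 08:00–20:00: 14:00–14:30, 15:00–16:00, 16:30–17:00, 17:30–19:00.
Diego ∩ Hassan: 14:00–14:30, 15:00–16:00, 17:30–18:00.
Diego ∩ Hassan ∩ Uma: 15:30–16:00.
Total common minutes: 30.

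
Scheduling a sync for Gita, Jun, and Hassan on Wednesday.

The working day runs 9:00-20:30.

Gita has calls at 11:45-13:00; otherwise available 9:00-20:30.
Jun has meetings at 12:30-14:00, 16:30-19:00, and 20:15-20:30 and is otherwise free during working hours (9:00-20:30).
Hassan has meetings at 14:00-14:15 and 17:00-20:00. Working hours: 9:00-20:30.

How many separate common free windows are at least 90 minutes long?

Gita free within 09:00–20:30: 09:00–11:45, 13:00–20:30.
Jun free within 09:00–20:30: 09:00–12:30, 14:00–16:30, 19:00–20:15.
Hassan free within 09:00–20:30: 09:00–14:00, 14:15–17:00, 20:00–20:30.
Gita ∩ Jun: 09:00–11:45, 14:00–16:30, 19:00–20:15.
Gita ∩ Jun ∩ Hassan: 09:00–11:45, 14:15–16:30, 20:00–20:15.
Windows ≥ 90 min: 09:00–11:45, 14:15–16:30.
That's 2 windows.

2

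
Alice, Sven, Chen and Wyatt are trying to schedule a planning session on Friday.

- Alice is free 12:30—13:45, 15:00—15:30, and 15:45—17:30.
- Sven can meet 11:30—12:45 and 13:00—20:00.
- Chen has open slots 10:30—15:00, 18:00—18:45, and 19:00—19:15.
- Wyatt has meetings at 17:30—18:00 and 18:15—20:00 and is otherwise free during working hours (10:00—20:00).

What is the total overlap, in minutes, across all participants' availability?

60 minutes

Wyatt free within 10:00–20:00: 10:00–17:30, 18:00–18:15.
Alice ∩ Sven: 12:30–12:45, 13:00–13:45, 15:00–15:30, 15:45–17:30.
Alice ∩ Sven ∩ Chen: 12:30–12:45, 13:00–13:45.
Alice ∩ Sven ∩ Chen ∩ Wyatt: 12:30–12:45, 13:00–13:45.
Total common minutes: 15 + 45 = 60.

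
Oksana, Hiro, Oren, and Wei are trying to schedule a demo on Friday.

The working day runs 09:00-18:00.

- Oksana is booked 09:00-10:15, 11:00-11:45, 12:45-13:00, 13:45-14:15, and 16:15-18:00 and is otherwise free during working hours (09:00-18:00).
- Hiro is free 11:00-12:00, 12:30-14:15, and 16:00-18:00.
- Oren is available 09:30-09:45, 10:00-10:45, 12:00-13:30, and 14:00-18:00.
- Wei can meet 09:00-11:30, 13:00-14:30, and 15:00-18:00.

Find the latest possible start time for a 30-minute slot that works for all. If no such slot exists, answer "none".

Oksana free within 09:00–18:00: 10:15–11:00, 11:45–12:45, 13:00–13:45, 14:15–16:15.
Oksana ∩ Hiro: 11:45–12:00, 12:30–12:45, 13:00–13:45, 16:00–16:15.
Oksana ∩ Hiro ∩ Oren: 12:30–12:45, 13:00–13:30, 16:00–16:15.
Oksana ∩ Hiro ∩ Oren ∩ Wei: 13:00–13:30, 16:00–16:15.
Windows ≥ 30 min: 13:00–13:30.
Latest start in the last window 13:00–13:30 is 13:30 − 30 min = 13:00.

13:00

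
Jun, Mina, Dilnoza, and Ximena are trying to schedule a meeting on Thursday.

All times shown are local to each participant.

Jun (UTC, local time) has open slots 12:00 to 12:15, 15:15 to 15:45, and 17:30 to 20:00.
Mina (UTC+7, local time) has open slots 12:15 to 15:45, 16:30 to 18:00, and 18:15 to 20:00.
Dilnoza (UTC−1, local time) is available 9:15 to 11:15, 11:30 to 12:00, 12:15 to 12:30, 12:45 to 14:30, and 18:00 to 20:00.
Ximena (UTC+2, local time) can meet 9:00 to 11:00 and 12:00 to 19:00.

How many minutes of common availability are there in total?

Jun → UTC: 12:00–12:15, 15:15–15:45, 17:30–20:00.
Mina → UTC: 05:15–08:45, 09:30–11:00, 11:15–13:00.
Dilnoza → UTC: 10:15–12:15, 12:30–13:00, 13:15–13:30, 13:45–15:30, 19:00–21:00.
Ximena → UTC: 07:00–09:00, 10:00–17:00.
Jun ∩ Mina: 12:00–12:15.
Jun ∩ Mina ∩ Dilnoza: 12:00–12:15.
Jun ∩ Mina ∩ Dilnoza ∩ Ximena: 12:00–12:15.
Total common minutes: 15.

15 minutes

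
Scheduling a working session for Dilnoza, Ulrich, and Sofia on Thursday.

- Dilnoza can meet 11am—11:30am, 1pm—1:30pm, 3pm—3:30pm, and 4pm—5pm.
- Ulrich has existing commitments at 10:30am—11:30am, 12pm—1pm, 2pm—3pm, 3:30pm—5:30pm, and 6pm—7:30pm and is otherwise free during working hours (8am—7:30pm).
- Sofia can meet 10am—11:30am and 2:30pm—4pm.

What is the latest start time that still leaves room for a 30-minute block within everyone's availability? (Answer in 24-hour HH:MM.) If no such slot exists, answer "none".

15:00

Ulrich free within 08:00–19:30: 08:00–10:30, 11:30–12:00, 13:00–14:00, 15:00–15:30, 17:30–18:00.
Dilnoza ∩ Ulrich: 13:00–13:30, 15:00–15:30.
Dilnoza ∩ Ulrich ∩ Sofia: 15:00–15:30.
Windows ≥ 30 min: 15:00–15:30.
Latest start in the last window 15:00–15:30 is 15:30 − 30 min = 15:00.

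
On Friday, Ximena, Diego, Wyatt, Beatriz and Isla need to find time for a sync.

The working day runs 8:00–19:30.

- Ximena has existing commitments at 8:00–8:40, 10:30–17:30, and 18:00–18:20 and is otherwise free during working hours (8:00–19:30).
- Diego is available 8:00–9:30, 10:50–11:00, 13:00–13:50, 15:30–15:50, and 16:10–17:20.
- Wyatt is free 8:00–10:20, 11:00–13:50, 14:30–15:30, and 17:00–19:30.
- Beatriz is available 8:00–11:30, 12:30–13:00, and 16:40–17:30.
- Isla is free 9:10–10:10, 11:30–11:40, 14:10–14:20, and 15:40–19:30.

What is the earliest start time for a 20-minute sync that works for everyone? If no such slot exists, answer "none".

09:10

Ximena free within 08:00–19:30: 08:40–10:30, 17:30–18:00, 18:20–19:30.
Ximena ∩ Diego: 08:40–09:30.
Ximena ∩ Diego ∩ Wyatt: 08:40–09:30.
Ximena ∩ Diego ∩ Wyatt ∩ Beatriz: 08:40–09:30.
Ximena ∩ Diego ∩ Wyatt ∩ Beatriz ∩ Isla: 09:10–09:30.
Windows ≥ 20 min: 09:10–09:30.
Earliest such window starts at 09:10.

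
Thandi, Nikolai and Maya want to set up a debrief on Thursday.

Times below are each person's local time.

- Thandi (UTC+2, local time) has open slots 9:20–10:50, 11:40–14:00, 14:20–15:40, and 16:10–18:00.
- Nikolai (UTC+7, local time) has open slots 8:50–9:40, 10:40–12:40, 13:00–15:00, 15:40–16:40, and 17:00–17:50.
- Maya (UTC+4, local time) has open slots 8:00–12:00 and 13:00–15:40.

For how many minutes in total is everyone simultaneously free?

Thandi → UTC: 07:20–08:50, 09:40–12:00, 12:20–13:40, 14:10–16:00.
Nikolai → UTC: 01:50–02:40, 03:40–05:40, 06:00–08:00, 08:40–09:40, 10:00–10:50.
Maya → UTC: 04:00–08:00, 09:00–11:40.
Thandi ∩ Nikolai: 07:20–08:00, 08:40–08:50, 10:00–10:50.
Thandi ∩ Nikolai ∩ Maya: 07:20–08:00, 10:00–10:50.
Total common minutes: 40 + 50 = 90.

90 minutes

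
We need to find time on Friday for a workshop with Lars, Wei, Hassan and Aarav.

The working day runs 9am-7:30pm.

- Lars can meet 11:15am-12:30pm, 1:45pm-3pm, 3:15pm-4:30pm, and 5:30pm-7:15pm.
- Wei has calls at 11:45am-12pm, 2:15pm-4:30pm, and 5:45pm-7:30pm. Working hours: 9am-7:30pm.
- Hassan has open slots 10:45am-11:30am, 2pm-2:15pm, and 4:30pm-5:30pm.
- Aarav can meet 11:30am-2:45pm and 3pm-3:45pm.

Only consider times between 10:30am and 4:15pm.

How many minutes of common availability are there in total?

15 minutes

Wei free within 09:00–19:30: 09:00–11:45, 12:00–14:15, 16:30–17:45.
Lars ∩ Wei: 11:15–11:45, 12:00–12:30, 13:45–14:15, 17:30–17:45.
Lars ∩ Wei ∩ Hassan: 11:15–11:30, 14:00–14:15.
Lars ∩ Wei ∩ Hassan ∩ Aarav: 14:00–14:15.
Restricted to 10:30–16:15: 14:00–14:15.
Total common minutes: 15.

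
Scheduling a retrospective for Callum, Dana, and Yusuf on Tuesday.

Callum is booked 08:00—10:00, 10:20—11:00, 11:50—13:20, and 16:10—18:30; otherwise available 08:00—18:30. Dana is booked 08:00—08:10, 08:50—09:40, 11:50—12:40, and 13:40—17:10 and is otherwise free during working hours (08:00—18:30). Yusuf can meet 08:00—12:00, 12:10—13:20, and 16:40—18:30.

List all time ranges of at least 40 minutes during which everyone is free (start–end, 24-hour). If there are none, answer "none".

11:00–11:50

Callum free within 08:00–18:30: 10:00–10:20, 11:00–11:50, 13:20–16:10.
Dana free within 08:00–18:30: 08:10–08:50, 09:40–11:50, 12:40–13:40, 17:10–18:30.
Callum ∩ Dana: 10:00–10:20, 11:00–11:50, 13:20–13:40.
Callum ∩ Dana ∩ Yusuf: 10:00–10:20, 11:00–11:50.
Windows ≥ 40 min: 11:00–11:50.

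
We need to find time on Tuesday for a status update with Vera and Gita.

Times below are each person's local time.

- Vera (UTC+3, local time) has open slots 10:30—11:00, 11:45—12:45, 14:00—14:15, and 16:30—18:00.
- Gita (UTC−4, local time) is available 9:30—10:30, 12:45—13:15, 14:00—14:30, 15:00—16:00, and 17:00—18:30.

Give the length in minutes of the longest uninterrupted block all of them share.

Vera → UTC: 07:30–08:00, 08:45–09:45, 11:00–11:15, 13:30–15:00.
Gita → UTC: 13:30–14:30, 16:45–17:15, 18:00–18:30, 19:00–20:00, 21:00–22:30.
Vera ∩ Gita: 13:30–14:30.
Single common window of 60 minutes.

60 minutes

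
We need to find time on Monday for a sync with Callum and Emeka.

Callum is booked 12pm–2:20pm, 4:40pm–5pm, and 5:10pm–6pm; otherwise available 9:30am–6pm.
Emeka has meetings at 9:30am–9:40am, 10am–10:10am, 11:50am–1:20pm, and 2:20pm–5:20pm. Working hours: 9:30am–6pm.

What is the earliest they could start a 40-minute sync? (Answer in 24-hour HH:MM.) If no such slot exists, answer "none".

10:10

Callum free within 09:30–18:00: 09:30–12:00, 14:20–16:40, 17:00–17:10.
Emeka free within 09:30–18:00: 09:40–10:00, 10:10–11:50, 13:20–14:20, 17:20–18:00.
Callum ∩ Emeka: 09:40–10:00, 10:10–11:50.
Windows ≥ 40 min: 10:10–11:50.
Earliest such window starts at 10:10.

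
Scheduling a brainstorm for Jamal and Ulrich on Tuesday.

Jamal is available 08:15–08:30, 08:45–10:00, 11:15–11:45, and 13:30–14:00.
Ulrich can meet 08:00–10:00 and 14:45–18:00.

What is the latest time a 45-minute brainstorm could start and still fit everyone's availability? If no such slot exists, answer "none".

Jamal ∩ Ulrich: 08:15–08:30, 08:45–10:00.
Windows ≥ 45 min: 08:45–10:00.
Latest start in the last window 08:45–10:00 is 10:00 − 45 min = 09:15.

09:15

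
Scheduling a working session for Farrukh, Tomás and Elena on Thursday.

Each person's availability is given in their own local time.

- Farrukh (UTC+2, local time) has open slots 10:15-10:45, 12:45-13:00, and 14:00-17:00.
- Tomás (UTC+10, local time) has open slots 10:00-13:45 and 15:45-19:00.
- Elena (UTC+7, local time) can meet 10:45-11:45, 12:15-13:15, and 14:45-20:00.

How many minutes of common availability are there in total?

Farrukh → UTC: 08:15–08:45, 10:45–11:00, 12:00–15:00.
Tomás → UTC: 00:00–03:45, 05:45–09:00.
Elena → UTC: 03:45–04:45, 05:15–06:15, 07:45–13:00.
Farrukh ∩ Tomás: 08:15–08:45.
Farrukh ∩ Tomás ∩ Elena: 08:15–08:45.
Total common minutes: 30.

30 minutes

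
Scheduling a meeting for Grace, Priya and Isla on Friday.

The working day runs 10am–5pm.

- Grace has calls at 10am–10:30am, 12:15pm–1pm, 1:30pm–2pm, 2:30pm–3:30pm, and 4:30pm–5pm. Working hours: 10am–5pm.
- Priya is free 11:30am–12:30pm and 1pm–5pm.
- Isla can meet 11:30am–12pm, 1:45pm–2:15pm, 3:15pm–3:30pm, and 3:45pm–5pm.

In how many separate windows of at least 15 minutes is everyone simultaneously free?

3

Grace free within 10:00–17:00: 10:30–12:15, 13:00–13:30, 14:00–14:30, 15:30–16:30.
Grace ∩ Priya: 11:30–12:15, 13:00–13:30, 14:00–14:30, 15:30–16:30.
Grace ∩ Priya ∩ Isla: 11:30–12:00, 14:00–14:15, 15:45–16:30.
Windows ≥ 15 min: 11:30–12:00, 14:00–14:15, 15:45–16:30.
That's 3 windows.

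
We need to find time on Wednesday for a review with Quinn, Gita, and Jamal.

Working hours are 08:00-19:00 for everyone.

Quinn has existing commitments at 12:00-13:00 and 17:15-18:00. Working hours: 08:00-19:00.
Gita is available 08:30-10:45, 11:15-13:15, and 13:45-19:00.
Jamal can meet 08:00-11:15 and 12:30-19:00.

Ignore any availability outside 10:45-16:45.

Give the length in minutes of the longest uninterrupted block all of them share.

180 minutes

Quinn free within 08:00–19:00: 08:00–12:00, 13:00–17:15, 18:00–19:00.
Quinn ∩ Gita: 08:30–10:45, 11:15–12:00, 13:00–13:15, 13:45–17:15, 18:00–19:00.
Quinn ∩ Gita ∩ Jamal: 08:30–10:45, 13:00–13:15, 13:45–17:15, 18:00–19:00.
Restricted to 10:45–16:45: 13:00–13:15, 13:45–16:45.
Common window lengths: 15, 180 min; longest is 180.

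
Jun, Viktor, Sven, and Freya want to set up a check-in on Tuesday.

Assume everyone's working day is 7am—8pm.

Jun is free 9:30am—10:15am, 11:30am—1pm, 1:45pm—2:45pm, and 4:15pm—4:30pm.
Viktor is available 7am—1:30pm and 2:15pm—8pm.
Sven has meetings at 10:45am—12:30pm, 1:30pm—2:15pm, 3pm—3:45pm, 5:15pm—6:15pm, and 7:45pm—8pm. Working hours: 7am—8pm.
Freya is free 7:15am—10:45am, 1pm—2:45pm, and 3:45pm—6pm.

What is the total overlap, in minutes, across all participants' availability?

90 minutes

Sven free within 07:00–20:00: 07:00–10:45, 12:30–13:30, 14:15–15:00, 15:45–17:15, 18:15–19:45.
Jun ∩ Viktor: 09:30–10:15, 11:30–13:00, 14:15–14:45, 16:15–16:30.
Jun ∩ Viktor ∩ Sven: 09:30–10:15, 12:30–13:00, 14:15–14:45, 16:15–16:30.
Jun ∩ Viktor ∩ Sven ∩ Freya: 09:30–10:15, 14:15–14:45, 16:15–16:30.
Total common minutes: 45 + 30 + 15 = 90.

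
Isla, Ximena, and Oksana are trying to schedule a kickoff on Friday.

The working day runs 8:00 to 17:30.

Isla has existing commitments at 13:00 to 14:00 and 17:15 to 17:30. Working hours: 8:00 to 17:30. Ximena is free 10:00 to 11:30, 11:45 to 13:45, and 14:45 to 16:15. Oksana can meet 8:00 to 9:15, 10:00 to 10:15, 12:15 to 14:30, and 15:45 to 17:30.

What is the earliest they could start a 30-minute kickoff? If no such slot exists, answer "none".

Isla free within 08:00–17:30: 08:00–13:00, 14:00–17:15.
Isla ∩ Ximena: 10:00–11:30, 11:45–13:00, 14:45–16:15.
Isla ∩ Ximena ∩ Oksana: 10:00–10:15, 12:15–13:00, 15:45–16:15.
Windows ≥ 30 min: 12:15–13:00, 15:45–16:15.
Earliest such window starts at 12:15.

12:15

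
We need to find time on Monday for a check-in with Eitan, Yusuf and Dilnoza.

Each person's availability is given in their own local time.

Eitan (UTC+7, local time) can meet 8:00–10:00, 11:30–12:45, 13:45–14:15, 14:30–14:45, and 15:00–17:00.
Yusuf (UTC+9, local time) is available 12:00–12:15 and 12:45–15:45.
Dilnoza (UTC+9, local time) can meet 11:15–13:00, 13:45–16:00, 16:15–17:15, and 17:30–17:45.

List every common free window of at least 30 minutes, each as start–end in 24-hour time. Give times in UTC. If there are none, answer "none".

Eitan → UTC: 01:00–03:00, 04:30–05:45, 06:45–07:15, 07:30–07:45, 08:00–10:00.
Yusuf → UTC: 03:00–03:15, 03:45–06:45.
Dilnoza → UTC: 02:15–04:00, 04:45–07:00, 07:15–08:15, 08:30–08:45.
Eitan ∩ Yusuf: 04:30–05:45.
Eitan ∩ Yusuf ∩ Dilnoza: 04:45–05:45.
Windows ≥ 30 min: 04:45–05:45.

04:45–05:45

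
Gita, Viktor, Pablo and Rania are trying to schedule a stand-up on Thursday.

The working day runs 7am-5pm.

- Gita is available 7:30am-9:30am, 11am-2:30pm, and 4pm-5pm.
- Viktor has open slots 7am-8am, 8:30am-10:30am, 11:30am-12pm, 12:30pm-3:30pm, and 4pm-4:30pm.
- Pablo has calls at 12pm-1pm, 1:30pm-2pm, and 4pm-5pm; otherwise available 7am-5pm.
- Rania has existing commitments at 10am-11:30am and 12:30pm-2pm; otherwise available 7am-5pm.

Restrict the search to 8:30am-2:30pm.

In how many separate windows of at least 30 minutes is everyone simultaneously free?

Pablo free within 07:00–17:00: 07:00–12:00, 13:00–13:30, 14:00–16:00.
Rania free within 07:00–17:00: 07:00–10:00, 11:30–12:30, 14:00–17:00.
Gita ∩ Viktor: 07:30–08:00, 08:30–09:30, 11:30–12:00, 12:30–14:30, 16:00–16:30.
Gita ∩ Viktor ∩ Pablo: 07:30–08:00, 08:30–09:30, 11:30–12:00, 13:00–13:30, 14:00–14:30.
Gita ∩ Viktor ∩ Pablo ∩ Rania: 07:30–08:00, 08:30–09:30, 11:30–12:00, 14:00–14:30.
Restricted to 08:30–14:30: 08:30–09:30, 11:30–12:00, 14:00–14:30.
Windows ≥ 30 min: 08:30–09:30, 11:30–12:00, 14:00–14:30.
That's 3 windows.

3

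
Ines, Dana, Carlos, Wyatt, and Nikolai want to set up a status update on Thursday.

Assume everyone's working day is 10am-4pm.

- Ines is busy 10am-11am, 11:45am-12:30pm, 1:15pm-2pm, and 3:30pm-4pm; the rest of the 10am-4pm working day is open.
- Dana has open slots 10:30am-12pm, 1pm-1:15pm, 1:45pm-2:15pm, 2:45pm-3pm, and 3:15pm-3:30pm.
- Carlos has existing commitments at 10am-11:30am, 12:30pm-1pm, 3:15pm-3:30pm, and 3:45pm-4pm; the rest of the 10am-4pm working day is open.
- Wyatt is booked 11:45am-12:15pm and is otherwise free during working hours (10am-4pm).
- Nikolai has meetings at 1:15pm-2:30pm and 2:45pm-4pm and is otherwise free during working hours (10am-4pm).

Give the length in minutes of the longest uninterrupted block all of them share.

Ines free within 10:00–16:00: 11:00–11:45, 12:30–13:15, 14:00–15:30.
Carlos free within 10:00–16:00: 11:30–12:30, 13:00–15:15, 15:30–15:45.
Wyatt free within 10:00–16:00: 10:00–11:45, 12:15–16:00.
Nikolai free within 10:00–16:00: 10:00–13:15, 14:30–14:45.
Ines ∩ Dana: 11:00–11:45, 13:00–13:15, 14:00–14:15, 14:45–15:00, 15:15–15:30.
Ines ∩ Dana ∩ Carlos: 11:30–11:45, 13:00–13:15, 14:00–14:15, 14:45–15:00.
Ines ∩ Dana ∩ Carlos ∩ Wyatt: 11:30–11:45, 13:00–13:15, 14:00–14:15, 14:45–15:00.
Ines ∩ Dana ∩ Carlos ∩ Wyatt ∩ Nikolai: 11:30–11:45, 13:00–13:15.
Common window lengths: 15, 15 min; longest is 15.

15 minutes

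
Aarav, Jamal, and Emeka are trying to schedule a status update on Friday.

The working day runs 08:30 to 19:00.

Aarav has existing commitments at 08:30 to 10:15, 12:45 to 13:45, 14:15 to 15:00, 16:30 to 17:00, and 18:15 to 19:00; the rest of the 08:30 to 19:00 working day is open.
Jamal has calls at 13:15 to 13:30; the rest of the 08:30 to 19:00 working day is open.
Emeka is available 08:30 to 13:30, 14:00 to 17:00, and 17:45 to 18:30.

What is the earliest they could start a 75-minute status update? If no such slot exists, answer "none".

Aarav free within 08:30–19:00: 10:15–12:45, 13:45–14:15, 15:00–16:30, 17:00–18:15.
Jamal free within 08:30–19:00: 08:30–13:15, 13:30–19:00.
Aarav ∩ Jamal: 10:15–12:45, 13:45–14:15, 15:00–16:30, 17:00–18:15.
Aarav ∩ Jamal ∩ Emeka: 10:15–12:45, 14:00–14:15, 15:00–16:30, 17:45–18:15.
Windows ≥ 75 min: 10:15–12:45, 15:00–16:30.
Earliest such window starts at 10:15.

10:15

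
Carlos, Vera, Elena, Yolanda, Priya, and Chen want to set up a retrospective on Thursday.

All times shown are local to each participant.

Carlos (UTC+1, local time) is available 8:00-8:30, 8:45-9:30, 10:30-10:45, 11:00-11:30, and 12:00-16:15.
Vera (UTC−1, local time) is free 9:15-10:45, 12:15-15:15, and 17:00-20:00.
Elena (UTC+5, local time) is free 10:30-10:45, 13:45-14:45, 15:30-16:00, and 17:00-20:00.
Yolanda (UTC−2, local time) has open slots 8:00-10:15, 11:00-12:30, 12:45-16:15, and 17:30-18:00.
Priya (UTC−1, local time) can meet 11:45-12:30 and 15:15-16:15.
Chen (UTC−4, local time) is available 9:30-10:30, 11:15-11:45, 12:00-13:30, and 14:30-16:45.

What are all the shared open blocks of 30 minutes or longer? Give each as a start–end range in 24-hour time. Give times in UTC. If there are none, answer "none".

Carlos → UTC: 07:00–07:30, 07:45–08:30, 09:30–09:45, 10:00–10:30, 11:00–15:15.
Vera → UTC: 10:15–11:45, 13:15–16:15, 18:00–21:00.
Elena → UTC: 05:30–05:45, 08:45–09:45, 10:30–11:00, 12:00–15:00.
Yolanda → UTC: 10:00–12:15, 13:00–14:30, 14:45–18:15, 19:30–20:00.
Priya → UTC: 12:45–13:30, 16:15–17:15.
Chen → UTC: 13:30–14:30, 15:15–15:45, 16:00–17:30, 18:30–20:45.
Carlos ∩ Vera: 10:15–10:30, 11:00–11:45, 13:15–15:15.
Carlos ∩ Vera ∩ Elena: 13:15–15:00.
Carlos ∩ Vera ∩ Elena ∩ Yolanda: 13:15–14:30, 14:45–15:00.
Carlos ∩ Vera ∩ Elena ∩ Yolanda ∩ Priya: 13:15–13:30.
Carlos ∩ Vera ∩ Elena ∩ Yolanda ∩ Priya ∩ Chen: (none).
Windows ≥ 30 min: (none).

none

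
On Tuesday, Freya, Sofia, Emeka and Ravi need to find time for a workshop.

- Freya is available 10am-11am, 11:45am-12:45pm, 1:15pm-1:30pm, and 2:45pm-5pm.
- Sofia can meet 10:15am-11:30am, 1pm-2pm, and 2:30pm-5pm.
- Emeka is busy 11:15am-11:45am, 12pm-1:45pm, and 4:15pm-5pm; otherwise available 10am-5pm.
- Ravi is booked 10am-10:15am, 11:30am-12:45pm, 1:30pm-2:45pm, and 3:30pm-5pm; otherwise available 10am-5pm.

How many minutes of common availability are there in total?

90 minutes

Emeka free within 10:00–17:00: 10:00–11:15, 11:45–12:00, 13:45–16:15.
Ravi free within 10:00–17:00: 10:15–11:30, 12:45–13:30, 14:45–15:30.
Freya ∩ Sofia: 10:15–11:00, 13:15–13:30, 14:45–17:00.
Freya ∩ Sofia ∩ Emeka: 10:15–11:00, 14:45–16:15.
Freya ∩ Sofia ∩ Emeka ∩ Ravi: 10:15–11:00, 14:45–15:30.
Total common minutes: 45 + 45 = 90.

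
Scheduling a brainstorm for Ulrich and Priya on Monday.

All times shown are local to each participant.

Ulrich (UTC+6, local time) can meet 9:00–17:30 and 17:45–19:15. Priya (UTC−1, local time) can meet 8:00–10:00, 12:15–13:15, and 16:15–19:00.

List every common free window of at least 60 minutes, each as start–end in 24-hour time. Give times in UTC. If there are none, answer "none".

09:00–11:00

Ulrich → UTC: 03:00–11:30, 11:45–13:15.
Priya → UTC: 09:00–11:00, 13:15–14:15, 17:15–20:00.
Ulrich ∩ Priya: 09:00–11:00.
Windows ≥ 60 min: 09:00–11:00.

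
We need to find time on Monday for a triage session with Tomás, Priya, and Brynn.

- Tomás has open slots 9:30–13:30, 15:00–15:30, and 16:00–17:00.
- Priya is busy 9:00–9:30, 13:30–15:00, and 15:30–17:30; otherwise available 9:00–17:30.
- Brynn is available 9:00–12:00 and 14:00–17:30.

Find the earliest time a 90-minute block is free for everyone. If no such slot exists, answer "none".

Priya free within 09:00–17:30: 09:30–13:30, 15:00–15:30.
Tomás ∩ Priya: 09:30–13:30, 15:00–15:30.
Tomás ∩ Priya ∩ Brynn: 09:30–12:00, 15:00–15:30.
Windows ≥ 90 min: 09:30–12:00.
Earliest such window starts at 09:30.

09:30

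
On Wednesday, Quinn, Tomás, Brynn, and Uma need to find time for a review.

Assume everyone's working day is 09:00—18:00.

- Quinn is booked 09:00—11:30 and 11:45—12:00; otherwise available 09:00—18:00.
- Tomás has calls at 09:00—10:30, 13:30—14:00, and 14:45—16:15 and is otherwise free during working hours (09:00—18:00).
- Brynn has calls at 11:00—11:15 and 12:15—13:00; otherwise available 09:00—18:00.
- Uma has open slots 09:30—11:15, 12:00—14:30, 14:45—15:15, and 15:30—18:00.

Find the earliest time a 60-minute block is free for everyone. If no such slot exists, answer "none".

Quinn free within 09:00–18:00: 11:30–11:45, 12:00–18:00.
Tomás free within 09:00–18:00: 10:30–13:30, 14:00–14:45, 16:15–18:00.
Brynn free within 09:00–18:00: 09:00–11:00, 11:15–12:15, 13:00–18:00.
Quinn ∩ Tomás: 11:30–11:45, 12:00–13:30, 14:00–14:45, 16:15–18:00.
Quinn ∩ Tomás ∩ Brynn: 11:30–11:45, 12:00–12:15, 13:00–13:30, 14:00–14:45, 16:15–18:00.
Quinn ∩ Tomás ∩ Brynn ∩ Uma: 12:00–12:15, 13:00–13:30, 14:00–14:30, 16:15–18:00.
Windows ≥ 60 min: 16:15–18:00.
Earliest such window starts at 16:15.

16:15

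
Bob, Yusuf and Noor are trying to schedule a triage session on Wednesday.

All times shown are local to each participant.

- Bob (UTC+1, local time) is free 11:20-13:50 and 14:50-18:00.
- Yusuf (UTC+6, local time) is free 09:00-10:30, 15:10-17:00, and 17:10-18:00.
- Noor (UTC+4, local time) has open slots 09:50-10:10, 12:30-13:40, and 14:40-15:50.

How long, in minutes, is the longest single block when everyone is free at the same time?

40 minutes

Bob → UTC: 10:20–12:50, 13:50–17:00.
Yusuf → UTC: 03:00–04:30, 09:10–11:00, 11:10–12:00.
Noor → UTC: 05:50–06:10, 08:30–09:40, 10:40–11:50.
Bob ∩ Yusuf: 10:20–11:00, 11:10–12:00.
Bob ∩ Yusuf ∩ Noor: 10:40–11:00, 11:10–11:50.
Common window lengths: 20, 40 min; longest is 40.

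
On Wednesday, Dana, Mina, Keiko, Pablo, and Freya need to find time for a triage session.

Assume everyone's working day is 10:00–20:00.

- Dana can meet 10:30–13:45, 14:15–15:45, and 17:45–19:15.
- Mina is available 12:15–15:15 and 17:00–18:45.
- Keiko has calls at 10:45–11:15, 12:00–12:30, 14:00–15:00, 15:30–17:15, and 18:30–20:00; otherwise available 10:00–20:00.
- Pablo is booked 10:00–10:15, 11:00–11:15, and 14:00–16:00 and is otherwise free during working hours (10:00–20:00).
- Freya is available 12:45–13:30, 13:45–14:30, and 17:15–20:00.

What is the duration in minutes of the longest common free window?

45 minutes

Keiko free within 10:00–20:00: 10:00–10:45, 11:15–12:00, 12:30–14:00, 15:00–15:30, 17:15–18:30.
Pablo free within 10:00–20:00: 10:15–11:00, 11:15–14:00, 16:00–20:00.
Dana ∩ Mina: 12:15–13:45, 14:15–15:15, 17:45–18:45.
Dana ∩ Mina ∩ Keiko: 12:30–13:45, 15:00–15:15, 17:45–18:30.
Dana ∩ Mina ∩ Keiko ∩ Pablo: 12:30–13:45, 17:45–18:30.
Dana ∩ Mina ∩ Keiko ∩ Pablo ∩ Freya: 12:45–13:30, 17:45–18:30.
Common window lengths: 45, 45 min; longest is 45.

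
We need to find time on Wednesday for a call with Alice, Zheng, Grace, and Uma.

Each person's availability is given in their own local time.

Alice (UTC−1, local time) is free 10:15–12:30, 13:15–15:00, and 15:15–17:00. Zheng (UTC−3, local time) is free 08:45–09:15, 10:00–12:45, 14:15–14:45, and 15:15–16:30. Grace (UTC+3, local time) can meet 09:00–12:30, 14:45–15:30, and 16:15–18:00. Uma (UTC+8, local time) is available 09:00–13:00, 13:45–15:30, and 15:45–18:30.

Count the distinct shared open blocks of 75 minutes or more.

Alice → UTC: 11:15–13:30, 14:15–16:00, 16:15–18:00.
Zheng → UTC: 11:45–12:15, 13:00–15:45, 17:15–17:45, 18:15–19:30.
Grace → UTC: 06:00–09:30, 11:45–12:30, 13:15–15:00.
Uma → UTC: 01:00–05:00, 05:45–07:30, 07:45–10:30.
Alice ∩ Zheng: 11:45–12:15, 13:00–13:30, 14:15–15:45, 17:15–17:45.
Alice ∩ Zheng ∩ Grace: 11:45–12:15, 13:15–13:30, 14:15–15:00.
Alice ∩ Zheng ∩ Grace ∩ Uma: (none).
Windows ≥ 75 min: (none).
That's 0 windows.

0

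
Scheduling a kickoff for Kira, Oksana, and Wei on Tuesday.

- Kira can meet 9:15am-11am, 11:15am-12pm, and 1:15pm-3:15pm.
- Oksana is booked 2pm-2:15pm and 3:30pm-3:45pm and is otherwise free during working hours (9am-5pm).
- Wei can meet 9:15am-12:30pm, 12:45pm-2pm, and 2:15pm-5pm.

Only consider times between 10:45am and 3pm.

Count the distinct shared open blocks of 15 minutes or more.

Oksana free within 09:00–17:00: 09:00–14:00, 14:15–15:30, 15:45–17:00.
Kira ∩ Oksana: 09:15–11:00, 11:15–12:00, 13:15–14:00, 14:15–15:15.
Kira ∩ Oksana ∩ Wei: 09:15–11:00, 11:15–12:00, 13:15–14:00, 14:15–15:15.
Restricted to 10:45–15:00: 10:45–11:00, 11:15–12:00, 13:15–14:00, 14:15–15:00.
Windows ≥ 15 min: 10:45–11:00, 11:15–12:00, 13:15–14:00, 14:15–15:00.
That's 4 windows.

4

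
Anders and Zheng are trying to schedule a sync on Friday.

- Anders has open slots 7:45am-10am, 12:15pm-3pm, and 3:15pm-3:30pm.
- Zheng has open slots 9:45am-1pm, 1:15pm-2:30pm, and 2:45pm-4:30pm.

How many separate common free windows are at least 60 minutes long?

1

Anders ∩ Zheng: 09:45–10:00, 12:15–13:00, 13:15–14:30, 14:45–15:00, 15:15–15:30.
Windows ≥ 60 min: 13:15–14:30.
That's 1 window.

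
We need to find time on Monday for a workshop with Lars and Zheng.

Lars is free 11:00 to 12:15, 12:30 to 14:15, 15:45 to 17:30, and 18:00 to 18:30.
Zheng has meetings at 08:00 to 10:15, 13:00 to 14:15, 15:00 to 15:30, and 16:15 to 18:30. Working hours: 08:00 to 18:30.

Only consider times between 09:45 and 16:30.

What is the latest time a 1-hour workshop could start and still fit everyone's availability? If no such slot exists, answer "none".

11:15

Zheng free within 08:00–18:30: 10:15–13:00, 14:15–15:00, 15:30–16:15.
Lars ∩ Zheng: 11:00–12:15, 12:30–13:00, 15:45–16:15.
Restricted to 09:45–16:30: 11:00–12:15, 12:30–13:00, 15:45–16:15.
Windows ≥ 60 min: 11:00–12:15.
Latest start in the last window 11:00–12:15 is 12:15 − 60 min = 11:15.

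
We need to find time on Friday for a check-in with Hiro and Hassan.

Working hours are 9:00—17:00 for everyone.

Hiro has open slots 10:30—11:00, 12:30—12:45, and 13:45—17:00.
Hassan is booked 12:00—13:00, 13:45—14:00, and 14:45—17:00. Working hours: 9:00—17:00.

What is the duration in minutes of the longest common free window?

Hassan free within 09:00–17:00: 09:00–12:00, 13:00–13:45, 14:00–14:45.
Hiro ∩ Hassan: 10:30–11:00, 14:00–14:45.
Common window lengths: 30, 45 min; longest is 45.

45 minutes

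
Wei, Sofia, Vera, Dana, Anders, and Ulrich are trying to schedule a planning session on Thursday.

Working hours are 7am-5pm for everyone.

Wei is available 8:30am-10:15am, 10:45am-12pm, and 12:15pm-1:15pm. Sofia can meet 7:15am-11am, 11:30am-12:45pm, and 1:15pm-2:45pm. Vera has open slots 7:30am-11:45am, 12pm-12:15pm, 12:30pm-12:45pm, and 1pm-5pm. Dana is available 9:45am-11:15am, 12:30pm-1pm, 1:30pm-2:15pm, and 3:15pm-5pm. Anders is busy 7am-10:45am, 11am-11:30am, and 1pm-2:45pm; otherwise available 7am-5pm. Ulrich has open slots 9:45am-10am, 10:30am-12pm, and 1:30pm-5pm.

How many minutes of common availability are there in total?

Anders free within 07:00–17:00: 10:45–11:00, 11:30–13:00, 14:45–17:00.
Wei ∩ Sofia: 08:30–10:15, 10:45–11:00, 11:30–12:00, 12:15–12:45.
Wei ∩ Sofia ∩ Vera: 08:30–10:15, 10:45–11:00, 11:30–11:45, 12:30–12:45.
Wei ∩ Sofia ∩ Vera ∩ Dana: 09:45–10:15, 10:45–11:00, 12:30–12:45.
Wei ∩ Sofia ∩ Vera ∩ Dana ∩ Anders: 10:45–11:00, 12:30–12:45.
Wei ∩ Sofia ∩ Vera ∩ Dana ∩ Anders ∩ Ulrich: 10:45–11:00.
Total common minutes: 15.

15 minutes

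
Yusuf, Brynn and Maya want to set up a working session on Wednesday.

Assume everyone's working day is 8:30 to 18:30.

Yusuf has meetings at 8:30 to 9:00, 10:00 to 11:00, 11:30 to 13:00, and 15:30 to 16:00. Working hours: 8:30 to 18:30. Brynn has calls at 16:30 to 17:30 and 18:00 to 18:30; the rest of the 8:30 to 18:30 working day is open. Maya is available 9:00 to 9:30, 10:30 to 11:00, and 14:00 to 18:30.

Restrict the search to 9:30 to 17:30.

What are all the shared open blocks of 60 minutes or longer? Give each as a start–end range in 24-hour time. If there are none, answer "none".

14:00–15:30

Yusuf free within 08:30–18:30: 09:00–10:00, 11:00–11:30, 13:00–15:30, 16:00–18:30.
Brynn free within 08:30–18:30: 08:30–16:30, 17:30–18:00.
Yusuf ∩ Brynn: 09:00–10:00, 11:00–11:30, 13:00–15:30, 16:00–16:30, 17:30–18:00.
Yusuf ∩ Brynn ∩ Maya: 09:00–09:30, 14:00–15:30, 16:00–16:30, 17:30–18:00.
Restricted to 09:30–17:30: 14:00–15:30, 16:00–16:30.
Windows ≥ 60 min: 14:00–15:30.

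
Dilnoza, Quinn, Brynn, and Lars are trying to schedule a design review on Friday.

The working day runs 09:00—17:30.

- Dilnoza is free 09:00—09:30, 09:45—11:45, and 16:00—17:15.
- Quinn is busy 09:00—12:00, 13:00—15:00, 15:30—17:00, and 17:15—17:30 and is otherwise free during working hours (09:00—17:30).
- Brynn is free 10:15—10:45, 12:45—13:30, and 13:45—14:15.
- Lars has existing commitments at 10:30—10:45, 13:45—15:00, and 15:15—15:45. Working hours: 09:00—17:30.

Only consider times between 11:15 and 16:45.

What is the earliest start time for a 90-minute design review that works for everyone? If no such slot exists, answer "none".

none

Quinn free within 09:00–17:30: 12:00–13:00, 15:00–15:30, 17:00–17:15.
Lars free within 09:00–17:30: 09:00–10:30, 10:45–13:45, 15:00–15:15, 15:45–17:30.
Dilnoza ∩ Quinn: 17:00–17:15.
Dilnoza ∩ Quinn ∩ Brynn: (none).
Dilnoza ∩ Quinn ∩ Brynn ∩ Lars: (none).
Restricted to 11:15–16:45: (none).
Windows ≥ 90 min: (none).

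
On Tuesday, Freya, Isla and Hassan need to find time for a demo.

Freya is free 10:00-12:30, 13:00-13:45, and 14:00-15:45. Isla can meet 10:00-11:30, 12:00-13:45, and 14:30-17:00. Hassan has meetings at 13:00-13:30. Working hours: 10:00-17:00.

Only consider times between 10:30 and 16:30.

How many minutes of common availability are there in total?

180 minutes

Hassan free within 10:00–17:00: 10:00–13:00, 13:30–17:00.
Freya ∩ Isla: 10:00–11:30, 12:00–12:30, 13:00–13:45, 14:30–15:45.
Freya ∩ Isla ∩ Hassan: 10:00–11:30, 12:00–12:30, 13:30–13:45, 14:30–15:45.
Restricted to 10:30–16:30: 10:30–11:30, 12:00–12:30, 13:30–13:45, 14:30–15:45.
Total common minutes: 60 + 30 + 15 + 75 = 180.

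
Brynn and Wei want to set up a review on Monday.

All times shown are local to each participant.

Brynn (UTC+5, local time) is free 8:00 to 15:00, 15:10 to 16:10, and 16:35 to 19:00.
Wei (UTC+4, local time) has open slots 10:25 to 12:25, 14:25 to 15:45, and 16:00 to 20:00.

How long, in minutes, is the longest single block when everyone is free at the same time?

Brynn → UTC: 03:00–10:00, 10:10–11:10, 11:35–14:00.
Wei → UTC: 06:25–08:25, 10:25–11:45, 12:00–16:00.
Brynn ∩ Wei: 06:25–08:25, 10:25–11:10, 11:35–11:45, 12:00–14:00.
Common window lengths: 120, 45, 10, 120 min; longest is 120.

120 minutes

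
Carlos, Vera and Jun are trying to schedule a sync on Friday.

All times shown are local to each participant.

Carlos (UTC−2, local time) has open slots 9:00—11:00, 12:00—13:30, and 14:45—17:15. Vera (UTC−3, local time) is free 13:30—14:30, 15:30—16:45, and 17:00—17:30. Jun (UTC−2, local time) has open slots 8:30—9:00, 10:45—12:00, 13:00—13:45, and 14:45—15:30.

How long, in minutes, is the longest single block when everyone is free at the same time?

Carlos → UTC: 11:00–13:00, 14:00–15:30, 16:45–19:15.
Vera → UTC: 16:30–17:30, 18:30–19:45, 20:00–20:30.
Jun → UTC: 10:30–11:00, 12:45–14:00, 15:00–15:45, 16:45–17:30.
Carlos ∩ Vera: 16:45–17:30, 18:30–19:15.
Carlos ∩ Vera ∩ Jun: 16:45–17:30.
Single common window of 45 minutes.

45 minutes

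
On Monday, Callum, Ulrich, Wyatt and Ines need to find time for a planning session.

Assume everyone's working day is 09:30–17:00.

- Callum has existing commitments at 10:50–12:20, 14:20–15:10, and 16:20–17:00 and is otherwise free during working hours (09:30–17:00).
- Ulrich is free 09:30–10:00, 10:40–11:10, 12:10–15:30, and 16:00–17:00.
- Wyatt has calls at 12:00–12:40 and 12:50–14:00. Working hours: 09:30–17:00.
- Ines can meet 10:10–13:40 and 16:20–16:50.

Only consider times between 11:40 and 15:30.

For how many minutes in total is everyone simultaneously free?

10 minutes

Callum free within 09:30–17:00: 09:30–10:50, 12:20–14:20, 15:10–16:20.
Wyatt free within 09:30–17:00: 09:30–12:00, 12:40–12:50, 14:00–17:00.
Callum ∩ Ulrich: 09:30–10:00, 10:40–10:50, 12:20–14:20, 15:10–15:30, 16:00–16:20.
Callum ∩ Ulrich ∩ Wyatt: 09:30–10:00, 10:40–10:50, 12:40–12:50, 14:00–14:20, 15:10–15:30, 16:00–16:20.
Callum ∩ Ulrich ∩ Wyatt ∩ Ines: 10:40–10:50, 12:40–12:50.
Restricted to 11:40–15:30: 12:40–12:50.
Total common minutes: 10.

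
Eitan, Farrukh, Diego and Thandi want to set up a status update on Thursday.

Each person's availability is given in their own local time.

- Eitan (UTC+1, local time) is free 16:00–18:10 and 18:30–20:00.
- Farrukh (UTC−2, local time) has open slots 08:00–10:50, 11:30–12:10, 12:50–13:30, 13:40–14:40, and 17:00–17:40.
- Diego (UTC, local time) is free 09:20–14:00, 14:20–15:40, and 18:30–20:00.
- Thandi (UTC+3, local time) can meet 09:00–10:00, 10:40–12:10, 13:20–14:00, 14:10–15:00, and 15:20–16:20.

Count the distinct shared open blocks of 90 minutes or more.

Eitan → UTC: 15:00–17:10, 17:30–19:00.
Farrukh → UTC: 10:00–12:50, 13:30–14:10, 14:50–15:30, 15:40–16:40, 19:00–19:40.
Diego → UTC: 09:20–14:00, 14:20–15:40, 18:30–20:00.
Thandi → UTC: 06:00–07:00, 07:40–09:10, 10:20–11:00, 11:10–12:00, 12:20–13:20.
Eitan ∩ Farrukh: 15:00–15:30, 15:40–16:40.
Eitan ∩ Farrukh ∩ Diego: 15:00–15:30.
Eitan ∩ Farrukh ∩ Diego ∩ Thandi: (none).
Windows ≥ 90 min: (none).
That's 0 windows.

0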